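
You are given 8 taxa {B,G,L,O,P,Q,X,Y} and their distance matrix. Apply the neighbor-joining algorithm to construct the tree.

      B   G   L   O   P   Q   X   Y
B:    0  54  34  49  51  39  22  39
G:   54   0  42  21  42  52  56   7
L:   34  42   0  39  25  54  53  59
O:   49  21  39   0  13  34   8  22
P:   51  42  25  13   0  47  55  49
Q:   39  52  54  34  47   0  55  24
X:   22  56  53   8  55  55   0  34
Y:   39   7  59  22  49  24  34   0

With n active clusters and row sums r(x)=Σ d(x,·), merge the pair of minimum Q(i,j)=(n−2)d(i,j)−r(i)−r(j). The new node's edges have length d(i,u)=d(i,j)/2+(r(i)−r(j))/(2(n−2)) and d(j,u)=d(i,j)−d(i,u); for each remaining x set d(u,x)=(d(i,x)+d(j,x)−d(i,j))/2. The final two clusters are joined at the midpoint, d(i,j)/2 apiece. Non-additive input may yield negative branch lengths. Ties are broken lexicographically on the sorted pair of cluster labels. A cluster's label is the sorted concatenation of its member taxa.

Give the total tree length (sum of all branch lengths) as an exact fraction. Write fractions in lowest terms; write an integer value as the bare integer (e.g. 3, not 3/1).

965/8

1. join G+Y (d=7, Q=-466) ⇒ GY; edges |G|=41/6, |Y|=1/6
  updated: d(B,GY)=43, d(GY,L)=47, d(GY,O)=18, d(GY,P)=42, d(GY,Q)=69/2, d(GY,X)=83/2
2. join B+X (d=22, Q=-725/2) ⇒ BX; edges |B|=227/20, |X|=213/20
  updated: d(BX,GY)=125/4, d(BX,L)=65/2, d(BX,O)=35/2, d(BX,P)=42, d(BX,Q)=36
3. join L+P (d=25, Q=-533/2) ⇒ LP; edges |L|=257/16, |P|=143/16
  updated: d(BX,LP)=99/4, d(GY,LP)=32, d(LP,O)=27/2, d(LP,Q)=38
4. join GY+Q (d=69/2, Q=-619/4) ⇒ GQY; edges |GY|=307/24, |Q|=521/24
  updated: d(BX,GQY)=131/8, d(GQY,LP)=71/4, d(GQY,O)=35/4
5. join BX+GQY (d=131/8, Q=-275/4) ⇒ BGQXY; edges |BX|=97/8, |GQY|=17/4
  updated: d(BGQXY,LP)=209/16, d(BGQXY,O)=79/16
6. join BGQXY+LP (d=209/16, Q=-63/2) ⇒ BGLPQXY; edges |BGQXY|=9/4, |LP|=173/16
  updated: d(BGLPQXY,O)=43/16
7. join BGLPQXY+O (d=43/16) ⇒ BGLOPQXY; edges |BGLPQXY|=43/32, |O|=43/32
final tree: ((((B:227/20,X:213/20):97/8,((G:41/6,Y:1/6):307/24,Q:521/24):17/4):9/4,(L:257/16,P:143/16):173/16):43/32,O:43/32)
total length: 965/8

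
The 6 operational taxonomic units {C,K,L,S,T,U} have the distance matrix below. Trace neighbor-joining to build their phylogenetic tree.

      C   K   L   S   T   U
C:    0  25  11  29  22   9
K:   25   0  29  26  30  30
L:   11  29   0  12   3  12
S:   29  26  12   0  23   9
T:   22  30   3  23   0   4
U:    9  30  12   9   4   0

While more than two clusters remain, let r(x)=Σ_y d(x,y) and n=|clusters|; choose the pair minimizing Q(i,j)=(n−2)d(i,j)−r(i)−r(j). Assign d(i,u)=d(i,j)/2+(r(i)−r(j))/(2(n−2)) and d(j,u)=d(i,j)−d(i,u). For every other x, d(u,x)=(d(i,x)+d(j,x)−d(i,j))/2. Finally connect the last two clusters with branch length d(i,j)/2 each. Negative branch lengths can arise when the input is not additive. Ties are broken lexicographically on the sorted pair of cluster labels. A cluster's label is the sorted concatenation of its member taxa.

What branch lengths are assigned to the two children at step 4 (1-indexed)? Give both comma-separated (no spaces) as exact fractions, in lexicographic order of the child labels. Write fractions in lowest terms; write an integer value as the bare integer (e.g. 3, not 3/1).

17/8,71/8

1. join L+T (d=3, Q=-137) ⇒ LT; edges |L|=-3/8, |T|=27/8
  updated: d(C,LT)=15, d(K,LT)=28, d(LT,S)=16, d(LT,U)=13/2
2. join C+K (d=25, Q=-112) ⇒ CK; edges |C|=22/3, |K|=53/3
  updated: d(CK,LT)=9, d(CK,S)=15, d(CK,U)=7
3. join CK+LT (d=9, Q=-89/2) ⇒ CKLT; edges |CK|=35/8, |LT|=37/8
  updated: d(CKLT,S)=11, d(CKLT,U)=9/4
4. join CKLT+S (d=11, Q=-89/4) ⇒ CKLST; edges |CKLT|=17/8, |S|=71/8
  updated: d(CKLST,U)=1/8
5. join CKLST+U (d=1/8) ⇒ CKLSTU; edges |CKLST|=1/16, |U|=1/16
final tree: ((((C:22/3,K:53/3):35/8,(L:-3/8,T:27/8):37/8):17/8,S:71/8):1/16,U:1/16)
total length: 385/8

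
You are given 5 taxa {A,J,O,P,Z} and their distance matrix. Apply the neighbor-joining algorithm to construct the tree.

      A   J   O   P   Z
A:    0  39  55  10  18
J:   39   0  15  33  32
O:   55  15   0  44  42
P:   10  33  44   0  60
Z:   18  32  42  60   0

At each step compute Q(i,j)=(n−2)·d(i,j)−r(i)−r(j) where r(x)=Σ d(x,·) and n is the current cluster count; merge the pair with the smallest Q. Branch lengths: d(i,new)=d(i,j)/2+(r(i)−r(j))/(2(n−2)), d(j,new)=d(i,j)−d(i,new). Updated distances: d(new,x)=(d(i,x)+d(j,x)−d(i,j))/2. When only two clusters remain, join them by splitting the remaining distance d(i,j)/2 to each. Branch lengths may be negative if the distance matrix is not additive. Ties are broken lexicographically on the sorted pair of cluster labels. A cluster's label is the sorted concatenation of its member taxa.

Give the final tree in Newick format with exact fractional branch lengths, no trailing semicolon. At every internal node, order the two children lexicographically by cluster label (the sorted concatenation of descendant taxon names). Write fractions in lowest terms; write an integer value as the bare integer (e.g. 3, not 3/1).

iteration 1: select A,P (d=10, Q=-239); attach at lengths (5/6, 55/6); label the merged cluster AP
  updated: d(AP,J)=31, d(AP,O)=89/2, d(AP,Z)=34
iteration 2: select AP,Z (d=34, Q=-299/2); attach at lengths (139/8, 133/8); label the merged cluster APZ
  updated: d(APZ,J)=29/2, d(APZ,O)=105/4
iteration 3: select APZ,J (d=29/2, Q=-223/4); attach at lengths (103/8, 13/8); label the merged cluster AJPZ
  updated: d(AJPZ,O)=107/8
iteration 4: select AJPZ,O (d=107/8); attach at lengths (107/16, 107/16); label the merged cluster AJOPZ
final tree: ((((A:5/6,P:55/6):139/8,Z:133/8):103/8,J:13/8):107/16,O:107/16)
total length: 575/8

((((A:5/6,P:55/6):139/8,Z:133/8):103/8,J:13/8):107/16,O:107/16)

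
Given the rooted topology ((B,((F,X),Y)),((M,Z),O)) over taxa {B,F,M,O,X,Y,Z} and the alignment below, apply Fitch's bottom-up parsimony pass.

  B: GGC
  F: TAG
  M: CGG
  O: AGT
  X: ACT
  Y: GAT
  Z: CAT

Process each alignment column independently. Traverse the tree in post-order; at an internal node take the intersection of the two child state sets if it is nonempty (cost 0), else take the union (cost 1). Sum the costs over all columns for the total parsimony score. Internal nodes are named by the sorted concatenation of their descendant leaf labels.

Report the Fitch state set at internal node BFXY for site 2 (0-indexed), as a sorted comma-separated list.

C,T

[col 0] FX: children F:{T}, X:{A} ∪→ {A,T}; cost 1
[col 0] FXY: children FX:{A,T}, Y:{G} ∪→ {A,G,T}; cost 1
[col 0] BFXY: children B:{G}, FXY:{A,G,T} ∩→ {G}; cost 0
[col 0] MZ: children M:{C}, Z:{C} ∩→ {C}; cost 0
[col 0] MOZ: children MZ:{C}, O:{A} ∪→ {A,C}; cost 1
[col 0] BFMOXYZ: children BFXY:{G}, MOZ:{A,C} ∪→ {A,C,G}; cost 1
[col 1] FX: children F:{A}, X:{C} ∪→ {A,C}; cost 1
[col 1] FXY: children FX:{A,C}, Y:{A} ∩→ {A}; cost 0
[col 1] BFXY: children B:{G}, FXY:{A} ∪→ {A,G}; cost 1
[col 1] MZ: children M:{G}, Z:{A} ∪→ {A,G}; cost 1
[col 1] MOZ: children MZ:{A,G}, O:{G} ∩→ {G}; cost 0
[col 1] BFMOXYZ: children BFXY:{A,G}, MOZ:{G} ∩→ {G}; cost 0
[col 2] FX: children F:{G}, X:{T} ∪→ {G,T}; cost 1
[col 2] FXY: children FX:{G,T}, Y:{T} ∩→ {T}; cost 0
[col 2] BFXY: children B:{C}, FXY:{T} ∪→ {C,T}; cost 1
[col 2] MZ: children M:{G}, Z:{T} ∪→ {G,T}; cost 1
[col 2] MOZ: children MZ:{G,T}, O:{T} ∩→ {T}; cost 0
[col 2] BFMOXYZ: children BFXY:{C,T}, MOZ:{T} ∩→ {T}; cost 0
per-site changes: [4, 3, 3]; total = 10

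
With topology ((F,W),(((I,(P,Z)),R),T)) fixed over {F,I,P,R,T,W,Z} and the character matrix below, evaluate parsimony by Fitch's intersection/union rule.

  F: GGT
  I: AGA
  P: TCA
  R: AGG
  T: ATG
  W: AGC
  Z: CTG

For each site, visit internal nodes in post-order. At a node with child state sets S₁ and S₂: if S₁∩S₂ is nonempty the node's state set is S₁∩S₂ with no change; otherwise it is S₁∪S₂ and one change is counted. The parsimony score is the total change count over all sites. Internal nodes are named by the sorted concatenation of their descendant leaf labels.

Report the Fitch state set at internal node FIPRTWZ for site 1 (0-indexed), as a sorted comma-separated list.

G

site 0, node FW: F={G} ∪ W={A} → {A,G} (+1)
site 0, node PZ: P={T} ∪ Z={C} → {C,T} (+1)
site 0, node IPZ: I={A} ∪ PZ={C,T} → {A,C,T} (+1)
site 0, node IPRZ: IPZ={A,C,T} ∩ R={A} → {A} (+0)
site 0, node IPRTZ: IPRZ={A} ∩ T={A} → {A} (+0)
site 0, node FIPRTWZ: FW={A,G} ∩ IPRTZ={A} → {A} (+0)
site 1, node FW: F={G} ∩ W={G} → {G} (+0)
site 1, node PZ: P={C} ∪ Z={T} → {C,T} (+1)
site 1, node IPZ: I={G} ∪ PZ={C,T} → {C,G,T} (+1)
site 1, node IPRZ: IPZ={C,G,T} ∩ R={G} → {G} (+0)
site 1, node IPRTZ: IPRZ={G} ∪ T={T} → {G,T} (+1)
site 1, node FIPRTWZ: FW={G} ∩ IPRTZ={G,T} → {G} (+0)
site 2, node FW: F={T} ∪ W={C} → {C,T} (+1)
site 2, node PZ: P={A} ∪ Z={G} → {A,G} (+1)
site 2, node IPZ: I={A} ∩ PZ={A,G} → {A} (+0)
site 2, node IPRZ: IPZ={A} ∪ R={G} → {A,G} (+1)
site 2, node IPRTZ: IPRZ={A,G} ∩ T={G} → {G} (+0)
site 2, node FIPRTWZ: FW={C,T} ∪ IPRTZ={G} → {C,G,T} (+1)
per-site changes: [3, 3, 4]; total = 10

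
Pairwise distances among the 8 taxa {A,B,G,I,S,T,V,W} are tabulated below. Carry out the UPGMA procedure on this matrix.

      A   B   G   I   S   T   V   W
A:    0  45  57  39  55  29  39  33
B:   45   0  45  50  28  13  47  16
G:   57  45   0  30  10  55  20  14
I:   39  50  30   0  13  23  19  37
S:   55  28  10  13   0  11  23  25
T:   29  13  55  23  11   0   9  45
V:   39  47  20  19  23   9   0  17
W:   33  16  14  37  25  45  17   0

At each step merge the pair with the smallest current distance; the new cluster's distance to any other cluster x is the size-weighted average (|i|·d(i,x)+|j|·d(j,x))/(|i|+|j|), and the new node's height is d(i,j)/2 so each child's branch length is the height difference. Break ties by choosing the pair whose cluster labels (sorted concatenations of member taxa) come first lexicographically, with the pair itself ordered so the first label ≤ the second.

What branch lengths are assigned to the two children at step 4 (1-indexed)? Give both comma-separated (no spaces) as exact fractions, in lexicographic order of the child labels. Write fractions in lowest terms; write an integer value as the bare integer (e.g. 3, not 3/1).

1. join T+V (d=9) ⇒ TV; edges |T|=9/2, |V|=9/2
  updated: d(A,TV)=34, d(B,TV)=30, d(G,TV)=75/2, d(I,TV)=21, d(S,TV)=17, d(TV,W)=31
2. join G+S (d=10) ⇒ GS; edges |G|=5, |S|=5
  updated: d(A,GS)=56, d(B,GS)=73/2, d(GS,I)=43/2, d(GS,TV)=109/4, d(GS,W)=39/2
3. join B+W (d=16) ⇒ BW; edges |B|=8, |W|=8
  updated: d(A,BW)=39, d(BW,GS)=28, d(BW,I)=87/2, d(BW,TV)=61/2
4. join I+TV (d=21) ⇒ ITV; edges |I|=21/2, |TV|=6
  updated: d(A,ITV)=107/3, d(BW,ITV)=209/6, d(GS,ITV)=76/3
5. join GS+ITV (d=76/3) ⇒ GISTV; edges |GS|=23/3, |ITV|=13/6
  updated: d(A,GISTV)=219/5, d(BW,GISTV)=321/10
6. join BW+GISTV (d=321/10) ⇒ BGISTVW; edges |BW|=161/20, |GISTV|=203/60
  updated: d(A,BGISTVW)=297/7
7. join A+BGISTVW (d=297/7) ⇒ ABGISTVW; edges |A|=297/14, |BGISTVW|=723/140
final tree: (A:297/14,((B:8,W:8):161/20,((G:5,S:5):23/3,(I:21/2,(T:9/2,V:9/2):6):13/6):203/60):723/140)
total length: 41641/420

21/2,6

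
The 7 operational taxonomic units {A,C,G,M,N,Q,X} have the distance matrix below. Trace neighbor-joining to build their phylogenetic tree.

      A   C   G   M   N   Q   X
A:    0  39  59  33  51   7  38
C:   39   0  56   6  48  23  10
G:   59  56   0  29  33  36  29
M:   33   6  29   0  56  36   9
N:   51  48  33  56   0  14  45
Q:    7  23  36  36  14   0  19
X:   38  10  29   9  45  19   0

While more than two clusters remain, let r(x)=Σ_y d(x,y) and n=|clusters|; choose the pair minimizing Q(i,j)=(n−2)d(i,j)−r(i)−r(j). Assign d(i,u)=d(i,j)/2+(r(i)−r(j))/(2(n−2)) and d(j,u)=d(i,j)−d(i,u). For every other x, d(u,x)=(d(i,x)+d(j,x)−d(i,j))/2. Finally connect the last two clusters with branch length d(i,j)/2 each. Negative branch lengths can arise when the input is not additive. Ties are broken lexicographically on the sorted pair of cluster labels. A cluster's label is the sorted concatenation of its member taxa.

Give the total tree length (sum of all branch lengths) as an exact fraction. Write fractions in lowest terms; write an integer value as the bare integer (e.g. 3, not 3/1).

step 1: merge (A,Q) at d=7, Q=-327; branch lengths A→127/10, Q→-57/10; new cluster AQ
  updated: d(AQ,C)=55/2, d(AQ,G)=44, d(AQ,M)=31, d(AQ,N)=29, d(AQ,X)=25
step 2: merge (G,N) at d=33, Q=-270; branch lengths G→14, N→19; new cluster GN
  updated: d(AQ,GN)=20, d(C,GN)=71/2, d(GN,M)=26, d(GN,X)=41/2
step 3: merge (AQ,GN) at d=20, Q=-291/2; branch lengths AQ→41/4, GN→39/4; new cluster AGNQ
  updated: d(AGNQ,C)=43/2, d(AGNQ,M)=37/2, d(AGNQ,X)=51/4
step 4: merge (AGNQ,X) at d=51/4, Q=-59; branch lengths AGNQ→93/8, X→9/8; new cluster AGNQX
  updated: d(AGNQX,C)=75/8, d(AGNQX,M)=59/8
step 5: merge (AGNQX,C) at d=75/8, Q=-91/4; branch lengths AGNQX→43/8, C→4; new cluster ACGNQX
  updated: d(ACGNQX,M)=2
step 6: merge (ACGNQX,M) at d=2; branch lengths ACGNQX→1, M→1; new cluster ACGMNQX
final tree: (((((A:127/10,Q:-57/10):41/4,(G:14,N:19):39/4):93/8,X:9/8):43/8,C:4):1,M:1)
total length: 673/8

673/8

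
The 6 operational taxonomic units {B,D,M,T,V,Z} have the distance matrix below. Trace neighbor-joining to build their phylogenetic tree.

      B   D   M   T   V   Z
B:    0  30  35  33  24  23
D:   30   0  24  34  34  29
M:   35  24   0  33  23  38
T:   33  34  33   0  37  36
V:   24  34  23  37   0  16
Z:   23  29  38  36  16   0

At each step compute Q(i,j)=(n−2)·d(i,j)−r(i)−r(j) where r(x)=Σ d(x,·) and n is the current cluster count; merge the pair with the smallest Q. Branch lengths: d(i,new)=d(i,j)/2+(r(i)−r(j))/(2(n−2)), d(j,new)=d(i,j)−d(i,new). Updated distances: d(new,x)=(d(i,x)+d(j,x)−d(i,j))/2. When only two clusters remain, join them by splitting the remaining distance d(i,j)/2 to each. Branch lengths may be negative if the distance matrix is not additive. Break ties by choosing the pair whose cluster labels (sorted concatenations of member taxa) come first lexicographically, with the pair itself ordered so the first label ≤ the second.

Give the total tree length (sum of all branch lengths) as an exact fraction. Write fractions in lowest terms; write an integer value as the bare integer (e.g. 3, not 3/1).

327/4

1. join V+Z (d=16, Q=-212) ⇒ VZ; edges |V|=7, |Z|=9
  updated: d(B,VZ)=31/2, d(D,VZ)=47/2, d(M,VZ)=45/2, d(T,VZ)=57/2
2. join B+VZ (d=31/2, Q=-157) ⇒ BVZ; edges |B|=35/3, |VZ|=23/6
  updated: d(BVZ,D)=19, d(BVZ,M)=21, d(BVZ,T)=23
3. join BVZ+T (d=23, Q=-107) ⇒ BTVZ; edges |BVZ|=19/4, |T|=73/4
  updated: d(BTVZ,D)=15, d(BTVZ,M)=31/2
4. join BTVZ+D (d=15, Q=-109/2) ⇒ BDTVZ; edges |BTVZ|=13/4, |D|=47/4
  updated: d(BDTVZ,M)=49/4
5. join BDTVZ+M (d=49/4) ⇒ BDMTVZ; edges |BDTVZ|=49/8, |M|=49/8
final tree: ((((B:35/3,(V:7,Z:9):23/6):19/4,T:73/4):13/4,D:47/4):49/8,M:49/8)
total length: 327/4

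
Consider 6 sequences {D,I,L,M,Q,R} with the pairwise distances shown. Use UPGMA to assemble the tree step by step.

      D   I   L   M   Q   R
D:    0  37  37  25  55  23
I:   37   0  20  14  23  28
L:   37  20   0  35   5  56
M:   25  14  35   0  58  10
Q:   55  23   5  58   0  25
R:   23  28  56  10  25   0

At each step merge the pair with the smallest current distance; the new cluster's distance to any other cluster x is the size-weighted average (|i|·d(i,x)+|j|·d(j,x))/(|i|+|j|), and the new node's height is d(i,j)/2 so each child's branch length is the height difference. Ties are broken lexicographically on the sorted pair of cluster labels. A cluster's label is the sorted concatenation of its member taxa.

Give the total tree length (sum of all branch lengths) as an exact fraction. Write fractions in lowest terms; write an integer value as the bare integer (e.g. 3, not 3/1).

1699/24

1. join L+Q (d=5) ⇒ LQ; edges |L|=5/2, |Q|=5/2
  updated: d(D,LQ)=46, d(I,LQ)=43/2, d(LQ,M)=93/2, d(LQ,R)=81/2
2. join M+R (d=10) ⇒ MR; edges |M|=5, |R|=5
  updated: d(D,MR)=24, d(I,MR)=21, d(LQ,MR)=87/2
3. join I+MR (d=21) ⇒ IMR; edges |I|=21/2, |MR|=11/2
  updated: d(D,IMR)=85/3, d(IMR,LQ)=217/6
4. join D+IMR (d=85/3) ⇒ DIMR; edges |D|=85/6, |IMR|=11/3
  updated: d(DIMR,LQ)=309/8
5. join DIMR+LQ (d=309/8) ⇒ DILMQR; edges |DIMR|=247/48, |LQ|=269/16
final tree: ((D:85/6,(I:21/2,(M:5,R:5):11/2):11/3):247/48,(L:5/2,Q:5/2):269/16)
total length: 1699/24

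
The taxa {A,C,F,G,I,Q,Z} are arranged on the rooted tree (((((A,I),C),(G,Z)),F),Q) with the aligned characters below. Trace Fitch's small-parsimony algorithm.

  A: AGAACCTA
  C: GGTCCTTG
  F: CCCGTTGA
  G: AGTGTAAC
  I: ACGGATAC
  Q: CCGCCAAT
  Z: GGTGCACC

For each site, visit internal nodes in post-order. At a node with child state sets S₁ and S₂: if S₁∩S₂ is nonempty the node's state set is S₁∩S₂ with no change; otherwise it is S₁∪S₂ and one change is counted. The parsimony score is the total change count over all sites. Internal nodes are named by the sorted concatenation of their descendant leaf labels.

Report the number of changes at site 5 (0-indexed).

3

AI@0: {A} ∩ {A} = {A} (intersection, +0)
ACI@0: {A} ∪ {G} = {A,G} (union, +1)
GZ@0: {A} ∪ {G} = {A,G} (union, +1)
ACGIZ@0: {A,G} ∩ {A,G} = {A,G} (intersection, +0)
ACFGIZ@0: {A,G} ∪ {C} = {A,C,G} (union, +1)
ACFGIQZ@0: {A,C,G} ∩ {C} = {C} (intersection, +0)
AI@1: {G} ∪ {C} = {C,G} (union, +1)
ACI@1: {C,G} ∩ {G} = {G} (intersection, +0)
GZ@1: {G} ∩ {G} = {G} (intersection, +0)
ACGIZ@1: {G} ∩ {G} = {G} (intersection, +0)
ACFGIZ@1: {G} ∪ {C} = {C,G} (union, +1)
ACFGIQZ@1: {C,G} ∩ {C} = {C} (intersection, +0)
AI@2: {A} ∪ {G} = {A,G} (union, +1)
ACI@2: {A,G} ∪ {T} = {A,G,T} (union, +1)
GZ@2: {T} ∩ {T} = {T} (intersection, +0)
ACGIZ@2: {A,G,T} ∩ {T} = {T} (intersection, +0)
ACFGIZ@2: {T} ∪ {C} = {C,T} (union, +1)
ACFGIQZ@2: {C,T} ∪ {G} = {C,G,T} (union, +1)
AI@3: {A} ∪ {G} = {A,G} (union, +1)
ACI@3: {A,G} ∪ {C} = {A,C,G} (union, +1)
GZ@3: {G} ∩ {G} = {G} (intersection, +0)
ACGIZ@3: {A,C,G} ∩ {G} = {G} (intersection, +0)
ACFGIZ@3: {G} ∩ {G} = {G} (intersection, +0)
ACFGIQZ@3: {G} ∪ {C} = {C,G} (union, +1)
AI@4: {C} ∪ {A} = {A,C} (union, +1)
ACI@4: {A,C} ∩ {C} = {C} (intersection, +0)
GZ@4: {T} ∪ {C} = {C,T} (union, +1)
ACGIZ@4: {C} ∩ {C,T} = {C} (intersection, +0)
ACFGIZ@4: {C} ∪ {T} = {C,T} (union, +1)
ACFGIQZ@4: {C,T} ∩ {C} = {C} (intersection, +0)
AI@5: {C} ∪ {T} = {C,T} (union, +1)
ACI@5: {C,T} ∩ {T} = {T} (intersection, +0)
GZ@5: {A} ∩ {A} = {A} (intersection, +0)
ACGIZ@5: {T} ∪ {A} = {A,T} (union, +1)
ACFGIZ@5: {A,T} ∩ {T} = {T} (intersection, +0)
ACFGIQZ@5: {T} ∪ {A} = {A,T} (union, +1)
AI@6: {T} ∪ {A} = {A,T} (union, +1)
ACI@6: {A,T} ∩ {T} = {T} (intersection, +0)
GZ@6: {A} ∪ {C} = {A,C} (union, +1)
ACGIZ@6: {T} ∪ {A,C} = {A,C,T} (union, +1)
ACFGIZ@6: {A,C,T} ∪ {G} = {A,C,G,T} (union, +1)
ACFGIQZ@6: {A,C,G,T} ∩ {A} = {A} (intersection, +0)
AI@7: {A} ∪ {C} = {A,C} (union, +1)
ACI@7: {A,C} ∪ {G} = {A,C,G} (union, +1)
GZ@7: {C} ∩ {C} = {C} (intersection, +0)
ACGIZ@7: {A,C,G} ∩ {C} = {C} (intersection, +0)
ACFGIZ@7: {C} ∪ {A} = {A,C} (union, +1)
ACFGIQZ@7: {A,C} ∪ {T} = {A,C,T} (union, +1)
per-site changes: [3, 2, 4, 3, 3, 3, 4, 4]; total = 26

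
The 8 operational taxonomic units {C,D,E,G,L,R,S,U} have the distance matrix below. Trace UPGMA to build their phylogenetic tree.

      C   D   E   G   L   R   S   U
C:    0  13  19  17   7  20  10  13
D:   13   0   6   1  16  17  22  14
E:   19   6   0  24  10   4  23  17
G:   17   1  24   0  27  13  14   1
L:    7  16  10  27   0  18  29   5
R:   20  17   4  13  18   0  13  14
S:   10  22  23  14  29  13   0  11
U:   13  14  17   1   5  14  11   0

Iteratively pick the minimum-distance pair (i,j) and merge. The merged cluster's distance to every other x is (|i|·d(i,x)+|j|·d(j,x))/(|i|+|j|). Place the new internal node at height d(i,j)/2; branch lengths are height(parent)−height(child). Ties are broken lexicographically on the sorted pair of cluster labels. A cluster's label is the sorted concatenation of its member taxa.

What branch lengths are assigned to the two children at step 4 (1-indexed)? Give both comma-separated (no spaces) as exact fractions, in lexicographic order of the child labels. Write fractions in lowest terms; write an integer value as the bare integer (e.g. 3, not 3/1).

5,5/2

iteration 1: select D,G (d=1); attach at lengths (1/2, 1/2); label the merged cluster DG
  updated: d(C,DG)=15, d(DG,E)=15, d(DG,L)=43/2, d(DG,R)=15, d(DG,S)=18, d(DG,U)=15/2
iteration 2: select E,R (d=4); attach at lengths (2, 2); label the merged cluster ER
  updated: d(C,ER)=39/2, d(DG,ER)=15, d(ER,L)=14, d(ER,S)=18, d(ER,U)=31/2
iteration 3: select L,U (d=5); attach at lengths (5/2, 5/2); label the merged cluster LU
  updated: d(C,LU)=10, d(DG,LU)=29/2, d(ER,LU)=59/4, d(LU,S)=20
iteration 4: select C,LU (d=10); attach at lengths (5, 5/2); label the merged cluster CLU
  updated: d(CLU,DG)=44/3, d(CLU,ER)=49/3, d(CLU,S)=50/3
iteration 5: select CLU,DG (d=44/3); attach at lengths (7/3, 41/6); label the merged cluster CDGLU
  updated: d(CDGLU,ER)=79/5, d(CDGLU,S)=86/5
iteration 6: select CDGLU,ER (d=79/5); attach at lengths (17/30, 59/10); label the merged cluster CDEGLRU
  updated: d(CDEGLRU,S)=122/7
iteration 7: select CDEGLRU,S (d=122/7); attach at lengths (57/70, 61/7); label the merged cluster CDEGLRSU
final tree: ((((C:5,(L:5/2,U:5/2):5/2):7/3,(D:1/2,G:1/2):41/6):17/30,(E:2,R:2):59/10):57/70,S:61/7)
total length: 8959/210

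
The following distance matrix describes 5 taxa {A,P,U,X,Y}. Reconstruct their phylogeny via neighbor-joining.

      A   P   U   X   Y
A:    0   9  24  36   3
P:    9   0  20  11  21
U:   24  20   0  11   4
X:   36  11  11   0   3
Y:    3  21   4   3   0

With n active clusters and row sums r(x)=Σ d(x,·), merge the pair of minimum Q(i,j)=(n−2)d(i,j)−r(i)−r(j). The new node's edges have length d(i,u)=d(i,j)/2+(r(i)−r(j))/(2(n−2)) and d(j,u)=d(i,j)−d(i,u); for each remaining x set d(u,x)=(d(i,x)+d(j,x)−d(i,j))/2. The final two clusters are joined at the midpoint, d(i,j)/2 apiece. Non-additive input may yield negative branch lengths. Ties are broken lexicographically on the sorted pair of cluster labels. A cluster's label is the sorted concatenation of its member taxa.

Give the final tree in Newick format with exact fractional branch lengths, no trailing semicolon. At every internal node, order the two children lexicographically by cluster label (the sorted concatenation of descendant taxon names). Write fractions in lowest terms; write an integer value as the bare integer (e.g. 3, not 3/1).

((((A:19/3,P:8/3):89/8,Y:-29/8):13/8,U:43/8):45/16,X:45/16)

step 1: merge (A,P) at d=9, Q=-106; branch lengths A→19/3, P→8/3; new cluster AP
  updated: d(AP,U)=35/2, d(AP,X)=19, d(AP,Y)=15/2
step 2: merge (AP,Y) at d=15/2, Q=-87/2; branch lengths AP→89/8, Y→-29/8; new cluster APY
  updated: d(APY,U)=7, d(APY,X)=29/4
step 3: merge (APY,U) at d=7, Q=-101/4; branch lengths APY→13/8, U→43/8; new cluster APUY
  updated: d(APUY,X)=45/8
step 4: merge (APUY,X) at d=45/8; branch lengths APUY→45/16, X→45/16; new cluster APUXY
final tree: ((((A:19/3,P:8/3):89/8,Y:-29/8):13/8,U:43/8):45/16,X:45/16)
total length: 233/8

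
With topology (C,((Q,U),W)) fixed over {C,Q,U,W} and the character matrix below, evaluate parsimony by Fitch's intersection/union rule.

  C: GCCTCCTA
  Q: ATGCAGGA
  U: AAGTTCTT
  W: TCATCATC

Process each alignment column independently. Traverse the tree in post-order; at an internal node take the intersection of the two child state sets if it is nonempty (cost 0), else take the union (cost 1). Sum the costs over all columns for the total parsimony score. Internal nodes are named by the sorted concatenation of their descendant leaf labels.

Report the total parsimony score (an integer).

[col 0] QU: children Q:{A}, U:{A} ∩→ {A}; cost 0
[col 0] QUW: children QU:{A}, W:{T} ∪→ {A,T}; cost 1
[col 0] CQUW: children C:{G}, QUW:{A,T} ∪→ {A,G,T}; cost 1
[col 1] QU: children Q:{T}, U:{A} ∪→ {A,T}; cost 1
[col 1] QUW: children QU:{A,T}, W:{C} ∪→ {A,C,T}; cost 1
[col 1] CQUW: children C:{C}, QUW:{A,C,T} ∩→ {C}; cost 0
[col 2] QU: children Q:{G}, U:{G} ∩→ {G}; cost 0
[col 2] QUW: children QU:{G}, W:{A} ∪→ {A,G}; cost 1
[col 2] CQUW: children C:{C}, QUW:{A,G} ∪→ {A,C,G}; cost 1
[col 3] QU: children Q:{C}, U:{T} ∪→ {C,T}; cost 1
[col 3] QUW: children QU:{C,T}, W:{T} ∩→ {T}; cost 0
[col 3] CQUW: children C:{T}, QUW:{T} ∩→ {T}; cost 0
[col 4] QU: children Q:{A}, U:{T} ∪→ {A,T}; cost 1
[col 4] QUW: children QU:{A,T}, W:{C} ∪→ {A,C,T}; cost 1
[col 4] CQUW: children C:{C}, QUW:{A,C,T} ∩→ {C}; cost 0
[col 5] QU: children Q:{G}, U:{C} ∪→ {C,G}; cost 1
[col 5] QUW: children QU:{C,G}, W:{A} ∪→ {A,C,G}; cost 1
[col 5] CQUW: children C:{C}, QUW:{A,C,G} ∩→ {C}; cost 0
[col 6] QU: children Q:{G}, U:{T} ∪→ {G,T}; cost 1
[col 6] QUW: children QU:{G,T}, W:{T} ∩→ {T}; cost 0
[col 6] CQUW: children C:{T}, QUW:{T} ∩→ {T}; cost 0
[col 7] QU: children Q:{A}, U:{T} ∪→ {A,T}; cost 1
[col 7] QUW: children QU:{A,T}, W:{C} ∪→ {A,C,T}; cost 1
[col 7] CQUW: children C:{A}, QUW:{A,C,T} ∩→ {A}; cost 0
per-site changes: [2, 2, 2, 1, 2, 2, 1, 2]; total = 14

14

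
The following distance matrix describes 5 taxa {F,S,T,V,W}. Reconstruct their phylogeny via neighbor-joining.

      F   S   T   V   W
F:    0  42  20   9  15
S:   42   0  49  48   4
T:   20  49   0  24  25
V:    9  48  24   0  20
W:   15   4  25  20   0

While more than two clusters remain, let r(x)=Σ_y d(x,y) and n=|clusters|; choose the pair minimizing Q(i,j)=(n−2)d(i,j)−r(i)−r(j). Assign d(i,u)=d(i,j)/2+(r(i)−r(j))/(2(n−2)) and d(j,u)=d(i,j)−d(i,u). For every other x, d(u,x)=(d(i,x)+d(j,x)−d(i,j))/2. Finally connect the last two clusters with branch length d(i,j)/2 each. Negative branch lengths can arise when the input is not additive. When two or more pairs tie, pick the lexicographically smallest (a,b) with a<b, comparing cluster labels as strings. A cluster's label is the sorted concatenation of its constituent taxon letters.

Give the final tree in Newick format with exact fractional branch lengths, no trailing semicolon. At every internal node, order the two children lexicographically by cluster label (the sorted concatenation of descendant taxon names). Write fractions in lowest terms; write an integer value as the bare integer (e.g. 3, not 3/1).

iteration 1: select S,W (d=4, Q=-195); attach at lengths (91/6, -67/6); label the merged cluster SW
  updated: d(F,SW)=53/2, d(SW,T)=35, d(SW,V)=32
iteration 2: select F,V (d=9, Q=-205/2); attach at lengths (17/8, 55/8); label the merged cluster FV
  updated: d(FV,SW)=99/4, d(FV,T)=35/2
iteration 3: select FV,SW (d=99/4, Q=-309/4); attach at lengths (29/8, 169/8); label the merged cluster FSVW
  updated: d(FSVW,T)=111/8
iteration 4: select FSVW,T (d=111/8); attach at lengths (111/16, 111/16); label the merged cluster FSTVW
final tree: (((F:17/8,V:55/8):29/8,(S:91/6,W:-67/6):169/8):111/16,T:111/16)
total length: 413/8

(((F:17/8,V:55/8):29/8,(S:91/6,W:-67/6):169/8):111/16,T:111/16)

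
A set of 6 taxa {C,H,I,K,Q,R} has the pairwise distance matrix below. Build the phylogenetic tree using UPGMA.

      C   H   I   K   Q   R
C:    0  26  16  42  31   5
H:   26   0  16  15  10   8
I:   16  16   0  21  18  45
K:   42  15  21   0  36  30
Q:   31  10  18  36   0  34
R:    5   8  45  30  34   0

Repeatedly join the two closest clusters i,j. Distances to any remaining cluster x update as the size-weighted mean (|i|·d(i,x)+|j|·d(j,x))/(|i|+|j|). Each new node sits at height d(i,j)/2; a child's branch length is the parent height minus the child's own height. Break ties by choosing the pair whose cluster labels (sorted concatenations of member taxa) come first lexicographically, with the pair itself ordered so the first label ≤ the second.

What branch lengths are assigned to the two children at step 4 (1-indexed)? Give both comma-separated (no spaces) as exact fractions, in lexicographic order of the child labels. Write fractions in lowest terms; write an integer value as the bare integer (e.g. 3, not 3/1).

1. join C+R (d=5) ⇒ CR; edges |C|=5/2, |R|=5/2
  updated: d(CR,H)=17, d(CR,I)=61/2, d(CR,K)=36, d(CR,Q)=65/2
2. join H+Q (d=10) ⇒ HQ; edges |H|=5, |Q|=5
  updated: d(CR,HQ)=99/4, d(HQ,I)=17, d(HQ,K)=51/2
3. join HQ+I (d=17) ⇒ HIQ; edges |HQ|=7/2, |I|=17/2
  updated: d(CR,HIQ)=80/3, d(HIQ,K)=24
4. join HIQ+K (d=24) ⇒ HIKQ; edges |HIQ|=7/2, |K|=12
  updated: d(CR,HIKQ)=29
5. join CR+HIKQ (d=29) ⇒ CHIKQR; edges |CR|=12, |HIKQ|=5/2
final tree: ((C:5/2,R:5/2):12,(((H:5,Q:5):7/2,I:17/2):7/2,K:12):5/2)
total length: 57

7/2,12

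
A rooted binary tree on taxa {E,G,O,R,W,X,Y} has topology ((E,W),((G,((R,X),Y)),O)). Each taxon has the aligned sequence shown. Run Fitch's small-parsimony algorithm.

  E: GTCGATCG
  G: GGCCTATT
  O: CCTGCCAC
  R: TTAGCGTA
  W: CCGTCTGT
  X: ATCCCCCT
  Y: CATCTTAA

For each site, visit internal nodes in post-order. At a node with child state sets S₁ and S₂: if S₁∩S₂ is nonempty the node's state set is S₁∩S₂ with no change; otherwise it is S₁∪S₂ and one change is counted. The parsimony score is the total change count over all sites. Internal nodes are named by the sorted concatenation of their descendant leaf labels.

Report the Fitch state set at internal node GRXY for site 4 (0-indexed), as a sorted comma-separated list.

EW@0: {G} ∪ {C} = {C,G} (union, +1)
RX@0: {T} ∪ {A} = {A,T} (union, +1)
RXY@0: {A,T} ∪ {C} = {A,C,T} (union, +1)
GRXY@0: {G} ∪ {A,C,T} = {A,C,G,T} (union, +1)
GORXY@0: {A,C,G,T} ∩ {C} = {C} (intersection, +0)
EGORWXY@0: {C,G} ∩ {C} = {C} (intersection, +0)
EW@1: {T} ∪ {C} = {C,T} (union, +1)
RX@1: {T} ∩ {T} = {T} (intersection, +0)
RXY@1: {T} ∪ {A} = {A,T} (union, +1)
GRXY@1: {G} ∪ {A,T} = {A,G,T} (union, +1)
GORXY@1: {A,G,T} ∪ {C} = {A,C,G,T} (union, +1)
EGORWXY@1: {C,T} ∩ {A,C,G,T} = {C,T} (intersection, +0)
EW@2: {C} ∪ {G} = {C,G} (union, +1)
RX@2: {A} ∪ {C} = {A,C} (union, +1)
RXY@2: {A,C} ∪ {T} = {A,C,T} (union, +1)
GRXY@2: {C} ∩ {A,C,T} = {C} (intersection, +0)
GORXY@2: {C} ∪ {T} = {C,T} (union, +1)
EGORWXY@2: {C,G} ∩ {C,T} = {C} (intersection, +0)
EW@3: {G} ∪ {T} = {G,T} (union, +1)
RX@3: {G} ∪ {C} = {C,G} (union, +1)
RXY@3: {C,G} ∩ {C} = {C} (intersection, +0)
GRXY@3: {C} ∩ {C} = {C} (intersection, +0)
GORXY@3: {C} ∪ {G} = {C,G} (union, +1)
EGORWXY@3: {G,T} ∩ {C,G} = {G} (intersection, +0)
EW@4: {A} ∪ {C} = {A,C} (union, +1)
RX@4: {C} ∩ {C} = {C} (intersection, +0)
RXY@4: {C} ∪ {T} = {C,T} (union, +1)
GRXY@4: {T} ∩ {C,T} = {T} (intersection, +0)
GORXY@4: {T} ∪ {C} = {C,T} (union, +1)
EGORWXY@4: {A,C} ∩ {C,T} = {C} (intersection, +0)
EW@5: {T} ∩ {T} = {T} (intersection, +0)
RX@5: {G} ∪ {C} = {C,G} (union, +1)
RXY@5: {C,G} ∪ {T} = {C,G,T} (union, +1)
GRXY@5: {A} ∪ {C,G,T} = {A,C,G,T} (union, +1)
GORXY@5: {A,C,G,T} ∩ {C} = {C} (intersection, +0)
EGORWXY@5: {T} ∪ {C} = {C,T} (union, +1)
EW@6: {C} ∪ {G} = {C,G} (union, +1)
RX@6: {T} ∪ {C} = {C,T} (union, +1)
RXY@6: {C,T} ∪ {A} = {A,C,T} (union, +1)
GRXY@6: {T} ∩ {A,C,T} = {T} (intersection, +0)
GORXY@6: {T} ∪ {A} = {A,T} (union, +1)
EGORWXY@6: {C,G} ∪ {A,T} = {A,C,G,T} (union, +1)
EW@7: {G} ∪ {T} = {G,T} (union, +1)
RX@7: {A} ∪ {T} = {A,T} (union, +1)
RXY@7: {A,T} ∩ {A} = {A} (intersection, +0)
GRXY@7: {T} ∪ {A} = {A,T} (union, +1)
GORXY@7: {A,T} ∪ {C} = {A,C,T} (union, +1)
EGORWXY@7: {G,T} ∩ {A,C,T} = {T} (intersection, +0)
per-site changes: [4, 4, 4, 3, 3, 4, 5, 4]; total = 31

T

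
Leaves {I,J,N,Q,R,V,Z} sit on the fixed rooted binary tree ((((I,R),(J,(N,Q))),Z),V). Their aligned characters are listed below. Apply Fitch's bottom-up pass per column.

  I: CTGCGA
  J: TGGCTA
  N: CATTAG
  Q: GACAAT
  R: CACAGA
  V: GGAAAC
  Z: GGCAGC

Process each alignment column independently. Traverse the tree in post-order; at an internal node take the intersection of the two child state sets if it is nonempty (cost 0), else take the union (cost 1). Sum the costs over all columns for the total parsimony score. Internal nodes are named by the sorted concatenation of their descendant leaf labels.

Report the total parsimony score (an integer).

[col 0] IR: children I:{C}, R:{C} ∩→ {C}; cost 0
[col 0] NQ: children N:{C}, Q:{G} ∪→ {C,G}; cost 1
[col 0] JNQ: children J:{T}, NQ:{C,G} ∪→ {C,G,T}; cost 1
[col 0] IJNQR: children IR:{C}, JNQ:{C,G,T} ∩→ {C}; cost 0
[col 0] IJNQRZ: children IJNQR:{C}, Z:{G} ∪→ {C,G}; cost 1
[col 0] IJNQRVZ: children IJNQRZ:{C,G}, V:{G} ∩→ {G}; cost 0
[col 1] IR: children I:{T}, R:{A} ∪→ {A,T}; cost 1
[col 1] NQ: children N:{A}, Q:{A} ∩→ {A}; cost 0
[col 1] JNQ: children J:{G}, NQ:{A} ∪→ {A,G}; cost 1
[col 1] IJNQR: children IR:{A,T}, JNQ:{A,G} ∩→ {A}; cost 0
[col 1] IJNQRZ: children IJNQR:{A}, Z:{G} ∪→ {A,G}; cost 1
[col 1] IJNQRVZ: children IJNQRZ:{A,G}, V:{G} ∩→ {G}; cost 0
[col 2] IR: children I:{G}, R:{C} ∪→ {C,G}; cost 1
[col 2] NQ: children N:{T}, Q:{C} ∪→ {C,T}; cost 1
[col 2] JNQ: children J:{G}, NQ:{C,T} ∪→ {C,G,T}; cost 1
[col 2] IJNQR: children IR:{C,G}, JNQ:{C,G,T} ∩→ {C,G}; cost 0
[col 2] IJNQRZ: children IJNQR:{C,G}, Z:{C} ∩→ {C}; cost 0
[col 2] IJNQRVZ: children IJNQRZ:{C}, V:{A} ∪→ {A,C}; cost 1
[col 3] IR: children I:{C}, R:{A} ∪→ {A,C}; cost 1
[col 3] NQ: children N:{T}, Q:{A} ∪→ {A,T}; cost 1
[col 3] JNQ: children J:{C}, NQ:{A,T} ∪→ {A,C,T}; cost 1
[col 3] IJNQR: children IR:{A,C}, JNQ:{A,C,T} ∩→ {A,C}; cost 0
[col 3] IJNQRZ: children IJNQR:{A,C}, Z:{A} ∩→ {A}; cost 0
[col 3] IJNQRVZ: children IJNQRZ:{A}, V:{A} ∩→ {A}; cost 0
[col 4] IR: children I:{G}, R:{G} ∩→ {G}; cost 0
[col 4] NQ: children N:{A}, Q:{A} ∩→ {A}; cost 0
[col 4] JNQ: children J:{T}, NQ:{A} ∪→ {A,T}; cost 1
[col 4] IJNQR: children IR:{G}, JNQ:{A,T} ∪→ {A,G,T}; cost 1
[col 4] IJNQRZ: children IJNQR:{A,G,T}, Z:{G} ∩→ {G}; cost 0
[col 4] IJNQRVZ: children IJNQRZ:{G}, V:{A} ∪→ {A,G}; cost 1
[col 5] IR: children I:{A}, R:{A} ∩→ {A}; cost 0
[col 5] NQ: children N:{G}, Q:{T} ∪→ {G,T}; cost 1
[col 5] JNQ: children J:{A}, NQ:{G,T} ∪→ {A,G,T}; cost 1
[col 5] IJNQR: children IR:{A}, JNQ:{A,G,T} ∩→ {A}; cost 0
[col 5] IJNQRZ: children IJNQR:{A}, Z:{C} ∪→ {A,C}; cost 1
[col 5] IJNQRVZ: children IJNQRZ:{A,C}, V:{C} ∩→ {C}; cost 0
per-site changes: [3, 3, 4, 3, 3, 3]; total = 19

19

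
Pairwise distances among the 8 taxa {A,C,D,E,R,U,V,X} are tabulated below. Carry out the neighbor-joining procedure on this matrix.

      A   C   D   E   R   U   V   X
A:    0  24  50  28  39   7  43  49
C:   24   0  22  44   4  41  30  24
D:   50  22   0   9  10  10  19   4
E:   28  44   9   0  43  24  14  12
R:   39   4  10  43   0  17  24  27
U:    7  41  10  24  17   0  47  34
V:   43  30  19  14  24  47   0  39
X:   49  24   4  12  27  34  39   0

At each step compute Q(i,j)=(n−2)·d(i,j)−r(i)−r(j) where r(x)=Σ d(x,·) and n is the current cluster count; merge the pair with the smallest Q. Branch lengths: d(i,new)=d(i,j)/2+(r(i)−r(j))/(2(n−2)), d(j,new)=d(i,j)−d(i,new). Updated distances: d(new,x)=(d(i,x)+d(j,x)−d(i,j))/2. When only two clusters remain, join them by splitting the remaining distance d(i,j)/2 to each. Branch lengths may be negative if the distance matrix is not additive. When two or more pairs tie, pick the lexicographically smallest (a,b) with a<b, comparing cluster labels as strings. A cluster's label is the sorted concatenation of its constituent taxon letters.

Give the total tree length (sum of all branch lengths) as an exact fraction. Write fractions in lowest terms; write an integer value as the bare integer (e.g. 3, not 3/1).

step 1: merge (A,U) at d=7, Q=-378; branch lengths A→17/2, U→-3/2; new cluster AU
  updated: d(AU,C)=29, d(AU,D)=53/2, d(AU,E)=45/2, d(AU,R)=49/2, d(AU,V)=83/2, d(AU,X)=38
step 2: merge (C,R) at d=4, Q=-531/2; branch lengths C→81/20, R→-1/20; new cluster CR
  updated: d(AU,CR)=99/4, d(CR,D)=14, d(CR,E)=83/2, d(CR,V)=25, d(CR,X)=47/2
step 3: merge (AU,CR) at d=99/4, Q=-183; branch lengths AU→247/16, CR→149/16; new cluster ACRU
  updated: d(ACRU,D)=63/8, d(ACRU,E)=157/8, d(ACRU,V)=167/8, d(ACRU,X)=147/8
step 4: merge (E,V) at d=14, Q=-211/2; branch lengths E→5/8, V→107/8; new cluster EV
  updated: d(ACRU,EV)=53/4, d(D,EV)=7, d(EV,X)=37/2
step 5: merge (ACRU,EV) at d=53/4, Q=-207/4; branch lengths ACRU→109/16, EV→103/16; new cluster ACERUV
  updated: d(ACERUV,D)=13/16, d(ACERUV,X)=189/16
step 6: merge (ACERUV,D) at d=13/16, Q=-133/8; branch lengths ACERUV→69/16, D→-7/2; new cluster ACDERUV
  updated: d(ACDERUV,X)=15/2
step 7: merge (ACDERUV,X) at d=15/2; branch lengths ACDERUV→15/4, X→15/4; new cluster ACDERUVX
final tree: (((((A:17/2,U:-3/2):247/16,(C:81/20,R:-1/20):149/16):109/16,(E:5/8,V:107/8):103/16):69/16,D:-7/2):15/4,X:15/4)
total length: 1141/16

1141/16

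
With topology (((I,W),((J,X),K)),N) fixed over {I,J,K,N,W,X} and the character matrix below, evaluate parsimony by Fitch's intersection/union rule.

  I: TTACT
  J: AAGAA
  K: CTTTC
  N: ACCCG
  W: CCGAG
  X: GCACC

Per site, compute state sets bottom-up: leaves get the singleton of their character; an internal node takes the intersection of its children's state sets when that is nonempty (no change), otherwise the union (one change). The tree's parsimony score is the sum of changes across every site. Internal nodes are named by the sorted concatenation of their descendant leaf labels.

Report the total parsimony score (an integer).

17

[col 0] IW: children I:{T}, W:{C} ∪→ {C,T}; cost 1
[col 0] JX: children J:{A}, X:{G} ∪→ {A,G}; cost 1
[col 0] JKX: children JX:{A,G}, K:{C} ∪→ {A,C,G}; cost 1
[col 0] IJKWX: children IW:{C,T}, JKX:{A,C,G} ∩→ {C}; cost 0
[col 0] IJKNWX: children IJKWX:{C}, N:{A} ∪→ {A,C}; cost 1
[col 1] IW: children I:{T}, W:{C} ∪→ {C,T}; cost 1
[col 1] JX: children J:{A}, X:{C} ∪→ {A,C}; cost 1
[col 1] JKX: children JX:{A,C}, K:{T} ∪→ {A,C,T}; cost 1
[col 1] IJKWX: children IW:{C,T}, JKX:{A,C,T} ∩→ {C,T}; cost 0
[col 1] IJKNWX: children IJKWX:{C,T}, N:{C} ∩→ {C}; cost 0
[col 2] IW: children I:{A}, W:{G} ∪→ {A,G}; cost 1
[col 2] JX: children J:{G}, X:{A} ∪→ {A,G}; cost 1
[col 2] JKX: children JX:{A,G}, K:{T} ∪→ {A,G,T}; cost 1
[col 2] IJKWX: children IW:{A,G}, JKX:{A,G,T} ∩→ {A,G}; cost 0
[col 2] IJKNWX: children IJKWX:{A,G}, N:{C} ∪→ {A,C,G}; cost 1
[col 3] IW: children I:{C}, W:{A} ∪→ {A,C}; cost 1
[col 3] JX: children J:{A}, X:{C} ∪→ {A,C}; cost 1
[col 3] JKX: children JX:{A,C}, K:{T} ∪→ {A,C,T}; cost 1
[col 3] IJKWX: children IW:{A,C}, JKX:{A,C,T} ∩→ {A,C}; cost 0
[col 3] IJKNWX: children IJKWX:{A,C}, N:{C} ∩→ {C}; cost 0
[col 4] IW: children I:{T}, W:{G} ∪→ {G,T}; cost 1
[col 4] JX: children J:{A}, X:{C} ∪→ {A,C}; cost 1
[col 4] JKX: children JX:{A,C}, K:{C} ∩→ {C}; cost 0
[col 4] IJKWX: children IW:{G,T}, JKX:{C} ∪→ {C,G,T}; cost 1
[col 4] IJKNWX: children IJKWX:{C,G,T}, N:{G} ∩→ {G}; cost 0
per-site changes: [4, 3, 4, 3, 3]; total = 17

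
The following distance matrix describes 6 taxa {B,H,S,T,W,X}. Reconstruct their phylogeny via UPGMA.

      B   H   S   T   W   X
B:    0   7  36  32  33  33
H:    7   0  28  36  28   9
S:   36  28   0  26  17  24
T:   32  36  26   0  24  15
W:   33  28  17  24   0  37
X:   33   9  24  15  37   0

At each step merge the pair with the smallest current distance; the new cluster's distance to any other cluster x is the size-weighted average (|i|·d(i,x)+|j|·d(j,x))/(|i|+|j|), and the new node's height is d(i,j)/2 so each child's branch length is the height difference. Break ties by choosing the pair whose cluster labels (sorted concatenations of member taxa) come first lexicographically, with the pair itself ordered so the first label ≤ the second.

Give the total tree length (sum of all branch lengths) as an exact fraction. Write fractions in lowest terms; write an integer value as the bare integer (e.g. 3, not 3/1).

step 1: merge (B,H) at d=7; branch lengths B→7/2, H→7/2; new cluster BH
  updated: d(BH,S)=32, d(BH,T)=34, d(BH,W)=61/2, d(BH,X)=21
step 2: merge (T,X) at d=15; branch lengths T→15/2, X→15/2; new cluster TX
  updated: d(BH,TX)=55/2, d(S,TX)=25, d(TX,W)=61/2
step 3: merge (S,W) at d=17; branch lengths S→17/2, W→17/2; new cluster SW
  updated: d(BH,SW)=125/4, d(SW,TX)=111/4
step 4: merge (BH,TX) at d=55/2; branch lengths BH→41/4, TX→25/4; new cluster BHTX
  updated: d(BHTX,SW)=59/2
step 5: merge (BHTX,SW) at d=59/2; branch lengths BHTX→1, SW→25/4; new cluster BHSTWX
final tree: (((B:7/2,H:7/2):41/4,(T:15/2,X:15/2):25/4):1,(S:17/2,W:17/2):25/4)
total length: 251/4

251/4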